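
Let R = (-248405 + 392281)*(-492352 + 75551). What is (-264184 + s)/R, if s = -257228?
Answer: 130353/14991915169 ≈ 8.6949e-6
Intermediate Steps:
R = -59967660676 (R = 143876*(-416801) = -59967660676)
(-264184 + s)/R = (-264184 - 257228)/(-59967660676) = -521412*(-1/59967660676) = 130353/14991915169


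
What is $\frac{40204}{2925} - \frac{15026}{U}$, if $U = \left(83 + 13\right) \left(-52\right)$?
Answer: $\frac{3136531}{187200} \approx 16.755$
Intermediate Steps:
$U = -4992$ ($U = 96 \left(-52\right) = -4992$)
$\frac{40204}{2925} - \frac{15026}{U} = \frac{40204}{2925} - \frac{15026}{-4992} = 40204 \cdot \frac{1}{2925} - - \frac{7513}{2496} = \frac{40204}{2925} + \frac{7513}{2496} = \frac{3136531}{187200}$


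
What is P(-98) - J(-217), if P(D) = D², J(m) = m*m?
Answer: -37485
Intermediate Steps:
J(m) = m²
P(-98) - J(-217) = (-98)² - 1*(-217)² = 9604 - 1*47089 = 9604 - 47089 = -37485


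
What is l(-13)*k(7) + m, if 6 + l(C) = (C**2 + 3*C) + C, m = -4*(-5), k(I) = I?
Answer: 797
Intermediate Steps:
m = 20
l(C) = -6 + C**2 + 4*C (l(C) = -6 + ((C**2 + 3*C) + C) = -6 + (C**2 + 4*C) = -6 + C**2 + 4*C)
l(-13)*k(7) + m = (-6 + (-13)**2 + 4*(-13))*7 + 20 = (-6 + 169 - 52)*7 + 20 = 111*7 + 20 = 777 + 20 = 797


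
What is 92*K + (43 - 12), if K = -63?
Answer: -5765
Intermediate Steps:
92*K + (43 - 12) = 92*(-63) + (43 - 12) = -5796 + 31 = -5765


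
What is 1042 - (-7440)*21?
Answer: 157282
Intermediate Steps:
1042 - (-7440)*21 = 1042 - 496*(-315) = 1042 + 156240 = 157282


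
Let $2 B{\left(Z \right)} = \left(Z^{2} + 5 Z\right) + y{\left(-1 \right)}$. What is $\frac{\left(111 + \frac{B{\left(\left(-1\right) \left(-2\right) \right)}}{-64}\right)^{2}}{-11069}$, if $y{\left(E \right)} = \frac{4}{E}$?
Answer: $- \frac{50395801}{45338624} \approx -1.1115$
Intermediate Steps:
$B{\left(Z \right)} = -2 + \frac{Z^{2}}{2} + \frac{5 Z}{2}$ ($B{\left(Z \right)} = \frac{\left(Z^{2} + 5 Z\right) + \frac{4}{-1}}{2} = \frac{\left(Z^{2} + 5 Z\right) + 4 \left(-1\right)}{2} = \frac{\left(Z^{2} + 5 Z\right) - 4}{2} = \frac{-4 + Z^{2} + 5 Z}{2} = -2 + \frac{Z^{2}}{2} + \frac{5 Z}{2}$)
$\frac{\left(111 + \frac{B{\left(\left(-1\right) \left(-2\right) \right)}}{-64}\right)^{2}}{-11069} = \frac{\left(111 + \frac{-2 + \frac{\left(\left(-1\right) \left(-2\right)\right)^{2}}{2} + \frac{5 \left(\left(-1\right) \left(-2\right)\right)}{2}}{-64}\right)^{2}}{-11069} = \left(111 + \left(-2 + \frac{2^{2}}{2} + \frac{5}{2} \cdot 2\right) \left(- \frac{1}{64}\right)\right)^{2} \left(- \frac{1}{11069}\right) = \left(111 + \left(-2 + \frac{1}{2} \cdot 4 + 5\right) \left(- \frac{1}{64}\right)\right)^{2} \left(- \frac{1}{11069}\right) = \left(111 + \left(-2 + 2 + 5\right) \left(- \frac{1}{64}\right)\right)^{2} \left(- \frac{1}{11069}\right) = \left(111 + 5 \left(- \frac{1}{64}\right)\right)^{2} \left(- \frac{1}{11069}\right) = \left(111 - \frac{5}{64}\right)^{2} \left(- \frac{1}{11069}\right) = \left(\frac{7099}{64}\right)^{2} \left(- \frac{1}{11069}\right) = \frac{50395801}{4096} \left(- \frac{1}{11069}\right) = - \frac{50395801}{45338624}$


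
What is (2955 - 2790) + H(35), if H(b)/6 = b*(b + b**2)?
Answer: 264765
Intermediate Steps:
H(b) = 6*b*(b + b**2) (H(b) = 6*(b*(b + b**2)) = 6*b*(b + b**2))
(2955 - 2790) + H(35) = (2955 - 2790) + 6*35**2*(1 + 35) = 165 + 6*1225*36 = 165 + 264600 = 264765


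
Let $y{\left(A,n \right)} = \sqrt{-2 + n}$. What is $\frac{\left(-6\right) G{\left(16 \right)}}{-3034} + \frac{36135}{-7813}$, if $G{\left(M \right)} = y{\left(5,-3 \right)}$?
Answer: $- \frac{36135}{7813} + \frac{3 i \sqrt{5}}{1517} \approx -4.625 + 0.004422 i$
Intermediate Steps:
$G{\left(M \right)} = i \sqrt{5}$ ($G{\left(M \right)} = \sqrt{-2 - 3} = \sqrt{-5} = i \sqrt{5}$)
$\frac{\left(-6\right) G{\left(16 \right)}}{-3034} + \frac{36135}{-7813} = \frac{\left(-6\right) i \sqrt{5}}{-3034} + \frac{36135}{-7813} = - 6 i \sqrt{5} \left(- \frac{1}{3034}\right) + 36135 \left(- \frac{1}{7813}\right) = \frac{3 i \sqrt{5}}{1517} - \frac{36135}{7813} = - \frac{36135}{7813} + \frac{3 i \sqrt{5}}{1517}$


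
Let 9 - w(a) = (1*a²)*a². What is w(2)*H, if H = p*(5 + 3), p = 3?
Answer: -168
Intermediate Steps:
w(a) = 9 - a⁴ (w(a) = 9 - 1*a²*a² = 9 - a²*a² = 9 - a⁴)
H = 24 (H = 3*(5 + 3) = 3*8 = 24)
w(2)*H = (9 - 1*2⁴)*24 = (9 - 1*16)*24 = (9 - 16)*24 = -7*24 = -168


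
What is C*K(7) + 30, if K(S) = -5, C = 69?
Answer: -315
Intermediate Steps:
C*K(7) + 30 = 69*(-5) + 30 = -345 + 30 = -315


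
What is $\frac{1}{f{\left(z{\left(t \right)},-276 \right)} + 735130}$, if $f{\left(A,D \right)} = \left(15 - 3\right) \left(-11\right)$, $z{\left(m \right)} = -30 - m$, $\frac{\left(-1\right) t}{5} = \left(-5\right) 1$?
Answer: $\frac{1}{734998} \approx 1.3605 \cdot 10^{-6}$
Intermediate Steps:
$t = 25$ ($t = - 5 \left(\left(-5\right) 1\right) = \left(-5\right) \left(-5\right) = 25$)
$f{\left(A,D \right)} = -132$ ($f{\left(A,D \right)} = 12 \left(-11\right) = -132$)
$\frac{1}{f{\left(z{\left(t \right)},-276 \right)} + 735130} = \frac{1}{-132 + 735130} = \frac{1}{734998}$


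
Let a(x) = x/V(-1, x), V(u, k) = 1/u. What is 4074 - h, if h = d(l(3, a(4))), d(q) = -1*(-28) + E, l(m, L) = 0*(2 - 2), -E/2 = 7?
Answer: 4060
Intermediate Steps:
V(u, k) = 1/u
E = -14 (E = -2*7 = -14)
a(x) = -x (a(x) = x/(1/(-1)) = x/(-1) = x*(-1) = -x)
l(m, L) = 0 (l(m, L) = 0*0 = 0)
d(q) = 14 (d(q) = -1*(-28) - 14 = 28 - 14 = 14)
h = 14
4074 - h = 4074 - 1*14 = 4074 - 14 = 4060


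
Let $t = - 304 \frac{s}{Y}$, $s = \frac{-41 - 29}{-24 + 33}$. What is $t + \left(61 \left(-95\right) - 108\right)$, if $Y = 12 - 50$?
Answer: $- \frac{53687}{9} \approx -5965.2$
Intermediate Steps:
$s = - \frac{70}{9} \approx -7.7778$
$Y = -38$
$t = - \frac{560}{9}$ ($t = - 304 \left(- \frac{70}{9 \left(-38\right)}\right) = - 304 \left(\left(- \frac{70}{9}\right) \left(- \frac{1}{38}\right)\right) = \left(-304\right) \frac{35}{171} = - \frac{560}{9} \approx -62.222$)
$t + \left(61 \left(-95\right) - 108\right) = - \frac{560}{9} + \left(61 \left(-95\right) - 108\right) = - \frac{560}{9} - 5903 = - \frac{53687}{9}$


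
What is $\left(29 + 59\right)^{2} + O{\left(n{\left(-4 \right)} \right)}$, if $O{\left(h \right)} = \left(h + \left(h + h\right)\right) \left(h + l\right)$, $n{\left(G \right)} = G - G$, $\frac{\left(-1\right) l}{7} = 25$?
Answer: $7744$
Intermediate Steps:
$l = -175$ ($l = \left(-7\right) 25 = -175$)
$n{\left(G \right)} = 0$
$O{\left(h \right)} = 3 h \left(-175 + h\right)$ ($O{\left(h \right)} = \left(h + \left(h + h\right)\right) \left(h - 175\right) = \left(h + 2 h\right) \left(-175 + h\right) = 3 h \left(-175 + h\right)$)
$\left(29 + 59\right)^{2} + O{\left(n{\left(-4 \right)} \right)} = \left(29 + 59\right)^{2} + 3 \cdot 0 \left(-175 + 0\right) = 88^{2} + 3 \cdot 0 \left(-175\right) = 7744 + 0 = 7744$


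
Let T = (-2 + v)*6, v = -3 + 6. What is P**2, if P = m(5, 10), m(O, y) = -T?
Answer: 36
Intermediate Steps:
v = 3
T = 6 (T = (-2 + 3)*6 = 1*6 = 6)
m(O, y) = -6 (m(O, y) = -1*6 = -6)
P = -6
P**2 = (-6)**2 = 36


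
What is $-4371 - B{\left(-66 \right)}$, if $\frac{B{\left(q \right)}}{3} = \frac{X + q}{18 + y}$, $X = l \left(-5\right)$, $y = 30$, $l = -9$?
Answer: $- \frac{69915}{16} \approx -4369.7$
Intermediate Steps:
$X = 45$ ($X = \left(-9\right) \left(-5\right) = 45$)
$B{\left(q \right)} = \frac{45}{16} + \frac{q}{16}$ ($B{\left(q \right)} = 3 \frac{45 + q}{18 + 30} = 3 \frac{45 + q}{48} = 3 \left(45 + q\right) \frac{1}{48} = 3 \left(\frac{15}{16} + \frac{q}{48}\right) = \frac{45}{16} + \frac{q}{16}$)
$-4371 - B{\left(-66 \right)} = -4371 - \left(\frac{45}{16} + \frac{1}{16} \left(-66\right)\right) = -4371 - \left(\frac{45}{16} - \frac{33}{8}\right) = -4371 - - \frac{21}{16} = -4371 + \frac{21}{16} = - \frac{69915}{16}$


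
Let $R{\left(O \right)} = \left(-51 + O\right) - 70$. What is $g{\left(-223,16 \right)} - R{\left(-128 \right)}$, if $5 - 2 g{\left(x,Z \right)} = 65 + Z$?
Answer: $211$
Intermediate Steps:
$g{\left(x,Z \right)} = -30 - \frac{Z}{2}$ ($g{\left(x,Z \right)} = \frac{5}{2} - \frac{65 + Z}{2} = \frac{5}{2} - \left(\frac{65}{2} + \frac{Z}{2}\right) = -30 - \frac{Z}{2}$)
$R{\left(O \right)} = -121 + O$
$g{\left(-223,16 \right)} - R{\left(-128 \right)} = \left(-30 - 8\right) - \left(-121 - 128\right) = \left(-30 - 8\right) - -249 = -38 + 249 = 211$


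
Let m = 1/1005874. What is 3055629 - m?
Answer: 3073577764745/1005874 ≈ 3.0556e+6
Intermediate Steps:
m = 1/1005874 ≈ 9.9416e-7
3055629 - m = 3055629 - 1*1/1005874 = 3055629 - 1/1005874 = 3073577764745/1005874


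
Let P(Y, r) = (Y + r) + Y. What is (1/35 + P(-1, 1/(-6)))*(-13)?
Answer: 5837/210 ≈ 27.795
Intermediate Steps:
P(Y, r) = r + 2*Y
(1/35 + P(-1, 1/(-6)))*(-13) = (1/35 + (1/(-6) + 2*(-1)))*(-13) = (1/35 + (1*(-⅙) - 2))*(-13) = (1/35 + (-⅙ - 2))*(-13) = (1/35 - 13/6)*(-13) = -449/210*(-13) = 5837/210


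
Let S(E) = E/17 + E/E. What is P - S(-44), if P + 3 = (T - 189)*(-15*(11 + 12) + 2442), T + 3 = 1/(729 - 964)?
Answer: -1608524169/3995 ≈ -4.0263e+5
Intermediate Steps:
S(E) = 1 + E/17 (S(E) = E*(1/17) + 1 = E/17 + 1 = 1 + E/17)
T = -706/235 (T = -3 + 1/(729 - 964) = -3 + 1/(-235) = -3 - 1/235 = -706/235 ≈ -3.0043)
P = -94619442/235 (P = -3 + (-706/235 - 189)*(-15*(11 + 12) + 2442) = -3 - 45121*(-15*23 + 2442)/235 = -3 - 45121*(-345 + 2442)/235 = -3 - 45121/235*2097 = -3 - 94618737/235 = -94619442/235 ≈ -4.0264e+5)
P - S(-44) = -94619442/235 - (1 + (1/17)*(-44)) = -94619442/235 - (1 - 44/17) = -94619442/235 - 1*(-27/17) = -94619442/235 + 27/17 = -1608524169/3995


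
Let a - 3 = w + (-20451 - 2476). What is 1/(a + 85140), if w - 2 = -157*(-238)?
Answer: 1/99584 ≈ 1.0042e-5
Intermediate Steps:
w = 37368 (w = 2 - 157*(-238) = 2 + 37366 = 37368)
a = 14444 (a = 3 + (37368 + (-20451 - 2476)) = 3 + (37368 - 22927) = 3 + 14441 = 14444)
1/(a + 85140) = 1/(14444 + 85140) = 1/99584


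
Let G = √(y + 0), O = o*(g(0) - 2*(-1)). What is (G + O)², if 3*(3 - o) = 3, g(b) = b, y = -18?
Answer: -2 + 24*I*√2 ≈ -2.0 + 33.941*I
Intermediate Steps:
o = 2 (o = 3 - ⅓*3 = 3 - 1 = 2)
O = 4 (O = 2*(0 - 2*(-1)) = 2*(0 + 2) = 2*2 = 4)
G = 3*I*√2 (G = √(-18 + 0) = √(-18) = 3*I*√2 ≈ 4.2426*I)
(G + O)² = (3*I*√2 + 4)² = (4 + 3*I*√2)²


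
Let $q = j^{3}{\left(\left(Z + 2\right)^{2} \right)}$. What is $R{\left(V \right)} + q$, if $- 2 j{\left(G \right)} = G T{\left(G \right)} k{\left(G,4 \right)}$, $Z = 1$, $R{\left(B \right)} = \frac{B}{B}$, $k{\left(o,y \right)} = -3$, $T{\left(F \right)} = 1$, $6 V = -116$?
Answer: $\frac{19691}{8} \approx 2461.4$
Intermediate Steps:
$V = - \frac{58}{3}$ ($V = \frac{1}{6} \left(-116\right) = - \frac{58}{3} \approx -19.333$)
$R{\left(B \right)} = 1$
$j{\left(G \right)} = \frac{3 G}{2}$ ($j{\left(G \right)} = - \frac{G 1 \left(-3\right)}{2} = - \frac{G \left(-3\right)}{2} = - \frac{\left(-3\right) G}{2} = \frac{3 G}{2}$)
$q = \frac{19683}{8}$ ($q = \left(\frac{3 \left(1 + 2\right)^{2}}{2}\right)^{3} = \left(\frac{3 \cdot 3^{2}}{2}\right)^{3} = \left(\frac{3}{2} \cdot 9\right)^{3} = \left(\frac{27}{2}\right)^{3} = \frac{19683}{8} \approx 2460.4$)
$R{\left(V \right)} + q = 1 + \frac{19683}{8} = \frac{19691}{8}$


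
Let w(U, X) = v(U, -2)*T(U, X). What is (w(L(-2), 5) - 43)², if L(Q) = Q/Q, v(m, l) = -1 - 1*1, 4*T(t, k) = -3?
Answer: 6889/4 ≈ 1722.3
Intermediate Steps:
T(t, k) = -¾ (T(t, k) = (¼)*(-3) = -¾)
v(m, l) = -2 (v(m, l) = -1 - 1 = -2)
L(Q) = 1
w(U, X) = 3/2 (w(U, X) = -2*(-¾) = 3/2)
(w(L(-2), 5) - 43)² = (3/2 - 43)² = (-83/2)² = 6889/4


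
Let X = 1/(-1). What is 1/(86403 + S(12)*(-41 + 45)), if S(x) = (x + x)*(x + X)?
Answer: 1/87459 ≈ 1.1434e-5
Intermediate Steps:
X = -1
S(x) = 2*x*(-1 + x) (S(x) = (x + x)*(x - 1) = (2*x)*(-1 + x) = 2*x*(-1 + x))
1/(86403 + S(12)*(-41 + 45)) = 1/(86403 + (2*12*(-1 + 12))*(-41 + 45)) = 1/(86403 + (2*12*11)*4) = 1/(86403 + 264*4) = 1/(86403 + 1056) = 1/87459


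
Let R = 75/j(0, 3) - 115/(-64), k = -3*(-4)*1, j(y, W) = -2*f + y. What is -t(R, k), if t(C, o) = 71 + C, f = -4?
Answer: -5259/64 ≈ -82.172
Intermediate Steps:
j(y, W) = 8 + y (j(y, W) = -2*(-4) + y = 8 + y)
k = 12 (k = 12*1 = 12)
R = 715/64 (R = 75/(8 + 0) - 115/(-64) = 75/8 - 115*(-1/64) = 75*(1/8) + 115/64 = 75/8 + 115/64 = 715/64 ≈ 11.172)
-t(R, k) = -(71 + 715/64) = -1*5259/64 = -5259/64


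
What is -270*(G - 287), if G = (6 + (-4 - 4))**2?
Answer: 76410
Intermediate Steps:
G = 4 (G = (6 - 8)**2 = (-2)**2 = 4)
-270*(G - 287) = -270*(4 - 287) = -270*(-283) = 76410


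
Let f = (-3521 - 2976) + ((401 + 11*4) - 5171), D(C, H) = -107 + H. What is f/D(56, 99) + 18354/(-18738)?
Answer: 35024957/24984 ≈ 1401.9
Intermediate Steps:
f = -11223 (f = -6497 + ((401 + 44) - 5171) = -6497 + (445 - 5171) = -6497 - 4726 = -11223)
f/D(56, 99) + 18354/(-18738) = -11223/(-107 + 99) + 18354/(-18738) = -11223/(-8) + 18354*(-1/18738) = -11223*(-⅛) - 3059/3123 = 11223/8 - 3059/3123 = 35024957/24984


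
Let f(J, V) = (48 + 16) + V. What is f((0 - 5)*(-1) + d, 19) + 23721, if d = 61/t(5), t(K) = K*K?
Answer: 23804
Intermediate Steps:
t(K) = K²
d = 61/25 (d = 61/(5²) = 61/25 ≈ 2.4400)
f(J, V) = 64 + V
f((0 - 5)*(-1) + d, 19) + 23721 = (64 + 19) + 23721 = 83 + 23721 = 23804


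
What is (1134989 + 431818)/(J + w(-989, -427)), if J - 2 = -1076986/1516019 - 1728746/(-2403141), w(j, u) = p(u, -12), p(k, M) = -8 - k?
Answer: 5708202881337766953/1533822984570007 ≈ 3721.6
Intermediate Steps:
w(j, u) = -8 - u
J = 7319077400506/3643207415679 (J = 2 + (-1076986/1516019 - 1728746/(-2403141)) = 2 + (-1076986*1/1516019 - 1728746*(-1/2403141)) = 2 + (-1076986/1516019 + 1728746/2403141) = 2 + 32662569148/3643207415679 = 7319077400506/3643207415679 ≈ 2.0090)
(1134989 + 431818)/(J + w(-989, -427)) = (1134989 + 431818)/(7319077400506/3643207415679 + (-8 - 1*(-427))) = 1566807/(7319077400506/3643207415679 + (-8 + 427)) = 1566807/(7319077400506/3643207415679 + 419) = 1566807/(1533822984570007/3643207415679) = 1566807*(3643207415679/1533822984570007) = 5708202881337766953/1533822984570007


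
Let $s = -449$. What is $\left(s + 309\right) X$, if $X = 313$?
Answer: $-43820$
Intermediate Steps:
$\left(s + 309\right) X = \left(-449 + 309\right) 313 = \left(-140\right) 313 = -43820$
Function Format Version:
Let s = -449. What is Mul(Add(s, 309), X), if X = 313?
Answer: -43820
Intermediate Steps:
Mul(Add(s, 309), X) = Mul(Add(-449, 309), 313) = Mul(-140, 313) = -43820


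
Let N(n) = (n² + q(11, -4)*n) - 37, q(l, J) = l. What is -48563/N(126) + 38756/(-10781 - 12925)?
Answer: -909403289/204167925 ≈ -4.4542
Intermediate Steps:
N(n) = -37 + n² + 11*n (N(n) = (n² + 11*n) - 37 = -37 + n² + 11*n)
-48563/N(126) + 38756/(-10781 - 12925) = -48563/(-37 + 126² + 11*126) + 38756/(-10781 - 12925) = -48563/(-37 + 15876 + 1386) + 38756/(-23706) = -48563/17225 + 38756*(-1/23706) = -48563*1/17225 - 19378/11853 = -48563/17225 - 19378/11853 = -909403289/204167925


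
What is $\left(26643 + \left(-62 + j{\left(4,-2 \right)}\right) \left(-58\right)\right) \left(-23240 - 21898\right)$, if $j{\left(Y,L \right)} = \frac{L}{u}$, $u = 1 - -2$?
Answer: $-1366673318$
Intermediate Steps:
$u = 3$ ($u = 1 + 2 = 3$)
$j{\left(Y,L \right)} = \frac{L}{3}$
$\left(26643 + \left(-62 + j{\left(4,-2 \right)}\right) \left(-58\right)\right) \left(-23240 - 21898\right) = \left(26643 + \left(-62 + \frac{1}{3} \left(-2\right)\right) \left(-58\right)\right) \left(-23240 - 21898\right) = \left(26643 + \left(-62 - \frac{2}{3}\right) \left(-58\right)\right) \left(-45138\right) = \left(26643 - - \frac{10904}{3}\right) \left(-45138\right) = \left(26643 + \frac{10904}{3}\right) \left(-45138\right) = \frac{90833}{3} \left(-45138\right) = -1366673318$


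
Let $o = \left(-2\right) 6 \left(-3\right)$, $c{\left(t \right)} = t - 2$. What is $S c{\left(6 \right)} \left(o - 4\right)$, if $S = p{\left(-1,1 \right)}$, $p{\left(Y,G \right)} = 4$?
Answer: $512$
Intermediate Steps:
$c{\left(t \right)} = -2 + t$ ($c{\left(t \right)} = t - 2 = -2 + t$)
$S = 4$
$o = 36$ ($o = \left(-12\right) \left(-3\right) = 36$)
$S c{\left(6 \right)} \left(o - 4\right) = 4 \left(-2 + 6\right) \left(36 - 4\right) = 4 \cdot 4 \cdot 32 = 16 \cdot 32 = 512$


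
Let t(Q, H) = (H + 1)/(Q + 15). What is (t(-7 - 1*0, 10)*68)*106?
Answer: 9911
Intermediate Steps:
t(Q, H) = (1 + H)/(15 + Q)
(t(-7 - 1*0, 10)*68)*106 = (((1 + 10)/(15 + (-7 - 1*0)))*68)*106 = ((11/(15 + (-7 + 0)))*68)*106 = ((11/(15 - 7))*68)*106 = ((11/8)*68)*106 = (187/2)*106 = 9911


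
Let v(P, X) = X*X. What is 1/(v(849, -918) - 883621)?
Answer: -1/40897 ≈ -2.4452e-5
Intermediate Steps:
v(P, X) = X²
1/(v(849, -918) - 883621) = 1/((-918)² - 883621) = 1/(842724 - 883621) = 1/(-40897) = -1/40897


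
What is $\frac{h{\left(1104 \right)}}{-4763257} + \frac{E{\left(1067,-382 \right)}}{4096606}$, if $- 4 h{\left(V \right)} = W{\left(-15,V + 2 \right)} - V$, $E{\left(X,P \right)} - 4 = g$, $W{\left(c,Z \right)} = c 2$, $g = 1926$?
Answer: $\frac{8031698209}{19513187205742} \approx 0.0004116$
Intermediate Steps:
$W{\left(c,Z \right)} = 2 c$
$E{\left(X,P \right)} = 1930$ ($E{\left(X,P \right)} = 4 + 1926 = 1930$)
$h{\left(V \right)} = \frac{15}{2} + \frac{V}{4}$ ($h{\left(V \right)} = - \frac{2 \left(-15\right) - V}{4} = - \frac{-30 - V}{4} = \frac{15}{2} + \frac{V}{4}$)
$\frac{h{\left(1104 \right)}}{-4763257} + \frac{E{\left(1067,-382 \right)}}{4096606} = \frac{\frac{15}{2} + \frac{1}{4} \cdot 1104}{-4763257} + \frac{1930}{4096606} = \left(\frac{15}{2} + 276\right) \left(- \frac{1}{4763257}\right) + 1930 \cdot \frac{1}{4096606} = \frac{567}{2} \left(- \frac{1}{4763257}\right) + \frac{965}{2048303} = - \frac{567}{9526514} + \frac{965}{2048303} = \frac{8031698209}{19513187205742}$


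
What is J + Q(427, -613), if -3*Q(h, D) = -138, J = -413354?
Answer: -413308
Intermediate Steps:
Q(h, D) = 46 (Q(h, D) = -⅓*(-138) = 46)
J + Q(427, -613) = -413354 + 46 = -413308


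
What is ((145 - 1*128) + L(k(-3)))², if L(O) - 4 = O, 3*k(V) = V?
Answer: 400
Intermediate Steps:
k(V) = V/3
L(O) = 4 + O
((145 - 1*128) + L(k(-3)))² = ((145 - 1*128) + (4 + (⅓)*(-3)))² = ((145 - 128) + (4 - 1))² = (17 + 3)² = 20² = 400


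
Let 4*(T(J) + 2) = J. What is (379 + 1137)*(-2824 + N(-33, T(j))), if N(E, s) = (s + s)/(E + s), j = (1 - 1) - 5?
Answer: -620732264/145 ≈ -4.2809e+6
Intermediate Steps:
j = -5 (j = 0 - 5 = -5)
T(J) = -2 + J/4
N(E, s) = 2*s/(E + s) (N(E, s) = (2*s)/(E + s) = 2*s/(E + s))
(379 + 1137)*(-2824 + N(-33, T(j))) = (379 + 1137)*(-2824 + 2*(-2 + (¼)*(-5))/(-33 + (-2 + (¼)*(-5)))) = 1516*(-2824 + 2*(-2 - 5/4)/(-33 + (-2 - 5/4))) = 1516*(-2824 + 2*(-13/4)/(-33 - 13/4)) = 1516*(-2824 + 2*(-13/4)/(-145/4)) = 1516*(-2824 + 2*(-13/4)*(-4/145)) = 1516*(-2824 + 26/145) = 1516*(-409454/145) = -620732264/145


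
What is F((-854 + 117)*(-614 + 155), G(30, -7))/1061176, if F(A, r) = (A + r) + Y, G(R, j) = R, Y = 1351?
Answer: 42458/132647 ≈ 0.32008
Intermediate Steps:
F(A, r) = 1351 + A + r (F(A, r) = (A + r) + 1351 = 1351 + A + r)
F((-854 + 117)*(-614 + 155), G(30, -7))/1061176 = (1351 + (-854 + 117)*(-614 + 155) + 30)/1061176 = (1351 - 737*(-459) + 30)*(1/1061176) = (1351 + 338283 + 30)*(1/1061176) = 339664*(1/1061176) = 42458/132647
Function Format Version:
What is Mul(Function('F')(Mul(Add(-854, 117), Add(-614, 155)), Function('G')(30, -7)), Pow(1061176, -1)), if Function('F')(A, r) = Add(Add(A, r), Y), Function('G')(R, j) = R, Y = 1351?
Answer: Rational(42458, 132647) ≈ 0.32008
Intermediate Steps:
Function('F')(A, r) = Add(1351, A, r) (Function('F')(A, r) = Add(Add(A, r), 1351) = Add(1351, A, r))
Mul(Function('F')(Mul(Add(-854, 117), Add(-614, 155)), Function('G')(30, -7)), Pow(1061176, -1)) = Mul(Add(1351, Mul(Add(-854, 117), Add(-614, 155)), 30), Pow(1061176, -1)) = Mul(Add(1351, Mul(-737, -459), 30), Rational(1, 1061176)) = Mul(Add(1351, 338283, 30), Rational(1, 1061176)) = Mul(339664, Rational(1, 1061176)) = Rational(42458, 132647)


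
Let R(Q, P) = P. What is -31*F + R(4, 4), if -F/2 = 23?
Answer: 1430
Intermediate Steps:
F = -46 (F = -2*23 = -46)
-31*F + R(4, 4) = -31*(-46) + 4 = 1426 + 4 = 1430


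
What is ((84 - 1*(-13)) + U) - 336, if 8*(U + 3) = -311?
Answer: -2247/8 ≈ -280.88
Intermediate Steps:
U = -335/8 (U = -3 + (⅛)*(-311) = -3 - 311/8 = -335/8 ≈ -41.875)
((84 - 1*(-13)) + U) - 336 = ((84 - 1*(-13)) - 335/8) - 336 = ((84 + 13) - 335/8) - 336 = (97 - 335/8) - 336 = 441/8 - 336 = -2247/8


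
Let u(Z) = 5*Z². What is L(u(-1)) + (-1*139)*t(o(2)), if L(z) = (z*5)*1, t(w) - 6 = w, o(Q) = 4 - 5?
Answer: -670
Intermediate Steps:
o(Q) = -1
t(w) = 6 + w
L(z) = 5*z (L(z) = (5*z)*1 = 5*z)
L(u(-1)) + (-1*139)*t(o(2)) = 5*(5*(-1)²) + (-1*139)*(6 - 1) = 5*(5*1) - 139*5 = 5*5 - 695 = 25 - 695 = -670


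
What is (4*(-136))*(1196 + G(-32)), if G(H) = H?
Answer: -633216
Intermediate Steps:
(4*(-136))*(1196 + G(-32)) = (4*(-136))*(1196 - 32) = -544*1164 = -633216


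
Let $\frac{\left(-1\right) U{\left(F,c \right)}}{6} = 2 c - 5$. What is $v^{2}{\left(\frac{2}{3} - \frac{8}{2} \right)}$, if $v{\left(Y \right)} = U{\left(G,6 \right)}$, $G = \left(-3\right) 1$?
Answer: $1764$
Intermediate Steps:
$G = -3$
$U{\left(F,c \right)} = 30 - 12 c$ ($U{\left(F,c \right)} = - 6 \left(2 c - 5\right) = - 6 \left(-5 + 2 c\right) = 30 - 12 c$)
$v{\left(Y \right)} = -42$ ($v{\left(Y \right)} = 30 - 72 = -42$)
$v^{2}{\left(\frac{2}{3} - \frac{8}{2} \right)} = \left(-42\right)^{2} = 1764$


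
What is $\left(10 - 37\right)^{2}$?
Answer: $729$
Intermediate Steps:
$\left(10 - 37\right)^{2} = \left(-27\right)^{2} = 729$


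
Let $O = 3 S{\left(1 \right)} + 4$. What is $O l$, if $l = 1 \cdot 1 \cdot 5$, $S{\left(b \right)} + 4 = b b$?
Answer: $-25$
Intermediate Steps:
$S{\left(b \right)} = -4 + b^{2}$ ($S{\left(b \right)} = -4 + b b = -4 + b^{2}$)
$O = -5$ ($O = 3 \left(-4 + 1^{2}\right) + 4 = 3 \left(-4 + 1\right) + 4 = 3 \left(-3\right) + 4 = -9 + 4 = -5$)
$l = 5$ ($l = 1 \cdot 5 = 5$)
$O l = \left(-5\right) 5 = -25$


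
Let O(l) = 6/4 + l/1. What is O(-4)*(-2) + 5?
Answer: 10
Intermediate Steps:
O(l) = 3/2 + l (O(l) = 6*(¼) + l*1 = 3/2 + l)
O(-4)*(-2) + 5 = (3/2 - 4)*(-2) + 5 = -5/2*(-2) + 5 = 5 + 5 = 10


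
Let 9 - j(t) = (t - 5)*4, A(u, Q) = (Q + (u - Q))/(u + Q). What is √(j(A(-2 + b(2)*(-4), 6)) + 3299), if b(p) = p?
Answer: √3318 ≈ 57.602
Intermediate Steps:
A(u, Q) = u/(Q + u)
j(t) = 29 - 4*t (j(t) = 9 - (t - 5)*4 = 9 - (-5 + t)*4 = 9 - (-20 + 4*t) = 9 + (20 - 4*t) = 29 - 4*t)
√(j(A(-2 + b(2)*(-4), 6)) + 3299) = √((29 - 4*(-2 + 2*(-4))/(6 + (-2 + 2*(-4)))) + 3299) = √((29 - 4*(-2 - 8)/(6 + (-2 - 8))) + 3299) = √((29 - (-40)/(6 - 10)) + 3299) = √((29 - (-40)/(-4)) + 3299) = √((29 - (-40)*(-1)/4) + 3299) = √((29 - 4*5/2) + 3299) = √((29 - 10) + 3299) = √(19 + 3299) = √3318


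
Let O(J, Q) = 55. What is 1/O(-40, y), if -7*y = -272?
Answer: 1/55 ≈ 0.018182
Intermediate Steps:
y = 272/7 (y = -⅐*(-272) = 272/7 ≈ 38.857)
1/O(-40, y) = 1/55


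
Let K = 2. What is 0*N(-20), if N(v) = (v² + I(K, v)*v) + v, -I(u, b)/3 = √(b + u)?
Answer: 0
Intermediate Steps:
I(u, b) = -3*√(b + u)
N(v) = v + v² - 3*v*√(2 + v) (N(v) = (v² + (-3*√(v + 2))*v) + v = (v² + (-3*√(2 + v))*v) + v = (v² - 3*v*√(2 + v)) + v = v + v² - 3*v*√(2 + v))
0*N(-20) = 0*(-20*(1 - 20 - 3*√(2 - 20))) = 0*(-20*(1 - 20 - 9*I*√2)) = 0*(-20*(-19 - 9*I*√2)) = 0*(380 + 180*I*√2) = 0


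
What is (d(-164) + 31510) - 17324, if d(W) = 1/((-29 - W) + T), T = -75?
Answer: 851161/60 ≈ 14186.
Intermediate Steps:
d(W) = 1/(-104 - W) (d(W) = 1/((-29 - W) - 75) = 1/(-104 - W))
(d(-164) + 31510) - 17324 = (-1/(104 - 164) + 31510) - 17324 = (-1/(-60) + 31510) - 17324 = (-1*(-1/60) + 31510) - 17324 = (1/60 + 31510) - 17324 = 1890601/60 - 17324 = 851161/60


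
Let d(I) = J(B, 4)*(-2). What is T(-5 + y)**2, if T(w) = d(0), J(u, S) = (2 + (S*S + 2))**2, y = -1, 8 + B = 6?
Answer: 640000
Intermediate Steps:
B = -2 (B = -8 + 6 = -2)
J(u, S) = (4 + S**2)**2 (J(u, S) = (2 + (S**2 + 2))**2 = (2 + (2 + S**2))**2 = (4 + S**2)**2)
d(I) = -800 (d(I) = (4 + 4**2)**2*(-2) = (4 + 16)**2*(-2) = 20**2*(-2) = 400*(-2) = -800)
T(w) = -800
T(-5 + y)**2 = (-800)**2 = 640000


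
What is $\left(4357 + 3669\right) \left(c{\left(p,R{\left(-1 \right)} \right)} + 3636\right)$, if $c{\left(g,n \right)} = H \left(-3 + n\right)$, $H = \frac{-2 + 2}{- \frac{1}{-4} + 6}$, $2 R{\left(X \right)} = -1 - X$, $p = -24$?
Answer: $29182536$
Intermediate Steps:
$R{\left(X \right)} = - \frac{1}{2} - \frac{X}{2}$ ($R{\left(X \right)} = \frac{-1 - X}{2} = - \frac{1}{2} - \frac{X}{2}$)
$H = 0$ ($H = \frac{0}{\left(-1\right) \left(- \frac{1}{4}\right) + 6} = \frac{0}{\frac{1}{4} + 6} = \frac{0}{\frac{25}{4}} = 0 \cdot \frac{4}{25} = 0$)
$c{\left(g,n \right)} = 0$ ($c{\left(g,n \right)} = 0 \left(-3 + n\right) = 0$)
$\left(4357 + 3669\right) \left(c{\left(p,R{\left(-1 \right)} \right)} + 3636\right) = \left(4357 + 3669\right) \left(0 + 3636\right) = 8026 \cdot 3636 = 29182536$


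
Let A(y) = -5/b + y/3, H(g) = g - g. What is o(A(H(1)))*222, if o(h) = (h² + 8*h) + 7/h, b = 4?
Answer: -124653/40 ≈ -3116.3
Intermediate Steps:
H(g) = 0
A(y) = -5/4 + y/3
o(h) = h² + 7/h + 8*h
o(A(H(1)))*222 = ((7 + (-5/4 + (⅓)*0)²*(8 + (-5/4 + (⅓)*0)))/(-5/4 + (⅓)*0))*222 = ((7 + (-5/4 + 0)²*(8 + (-5/4 + 0)))/(-5/4 + 0))*222 = ((7 + (-5/4)²*(8 - 5/4))/(-5/4))*222 = -4*(7 + (25/16)*(27/4))/5*222 = -4*(7 + 675/64)/5*222 = -⅘*1123/64*222 = -1123/80*222 = -124653/40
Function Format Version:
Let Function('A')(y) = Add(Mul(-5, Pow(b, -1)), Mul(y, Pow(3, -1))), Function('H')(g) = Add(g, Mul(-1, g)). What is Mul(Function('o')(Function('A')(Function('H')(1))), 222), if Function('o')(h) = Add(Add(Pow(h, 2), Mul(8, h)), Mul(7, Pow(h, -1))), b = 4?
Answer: Rational(-124653, 40) ≈ -3116.3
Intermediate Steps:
Function('H')(g) = 0
Function('A')(y) = Add(Rational(-5, 4), Mul(Rational(1, 3), y)) (Function('A')(y) = Add(Mul(-5, Pow(4, -1)), Mul(y, Pow(3, -1))) = Add(Mul(-5, Rational(1, 4)), Mul(y, Rational(1, 3))) = Add(Rational(-5, 4), Mul(Rational(1, 3), y)))
Function('o')(h) = Add(Pow(h, 2), Mul(7, Pow(h, -1)), Mul(8, h))
Mul(Function('o')(Function('A')(Function('H')(1))), 222) = Mul(Mul(Pow(Add(Rational(-5, 4), Mul(Rational(1, 3), 0)), -1), Add(7, Mul(Pow(Add(Rational(-5, 4), Mul(Rational(1, 3), 0)), 2), Add(8, Add(Rational(-5, 4), Mul(Rational(1, 3), 0)))))), 222) = Mul(Mul(Pow(Add(Rational(-5, 4), 0), -1), Add(7, Mul(Pow(Add(Rational(-5, 4), 0), 2), Add(8, Add(Rational(-5, 4), 0))))), 222) = Mul(Mul(Pow(Rational(-5, 4), -1), Add(7, Mul(Pow(Rational(-5, 4), 2), Add(8, Rational(-5, 4))))), 222) = Mul(Mul(Rational(-4, 5), Add(7, Mul(Rational(25, 16), Rational(27, 4)))), 222) = Mul(Mul(Rational(-4, 5), Add(7, Rational(675, 64))), 222) = Mul(Mul(Rational(-4, 5), Rational(1123, 64)), 222) = Mul(Rational(-1123, 80), 222) = Rational(-124653, 40)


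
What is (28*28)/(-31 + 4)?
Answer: -784/27 ≈ -29.037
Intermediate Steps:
(28*28)/(-31 + 4) = 784/(-27) = 784*(-1/27) = -784/27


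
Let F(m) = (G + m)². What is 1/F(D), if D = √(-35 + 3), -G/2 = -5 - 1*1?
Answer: 1/(16*(3 + I*√2)²) ≈ 0.0036157 - 0.0043829*I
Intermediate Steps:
G = 12 (G = -2*(-5 - 1*1) = -2*(-5 - 1) = -2*(-6) = 12)
D = 4*I*√2 (D = √(-32) = 4*I*√2 ≈ 5.6569*I)
F(m) = (12 + m)²
1/F(D) = 1/((12 + 4*I*√2)²) = (12 + 4*I*√2)⁻²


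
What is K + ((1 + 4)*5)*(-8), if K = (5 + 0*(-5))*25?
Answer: -75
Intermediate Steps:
K = 125 (K = (5 + 0)*25 = 5*25 = 125)
K + ((1 + 4)*5)*(-8) = 125 + ((1 + 4)*5)*(-8) = 125 + (5*5)*(-8) = 125 + 25*(-8) = 125 - 200 = -75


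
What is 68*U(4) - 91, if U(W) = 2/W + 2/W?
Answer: -23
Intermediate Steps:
U(W) = 4/W
68*U(4) - 91 = 68*(4/4) - 91 = 68*(4*(¼)) - 91 = 68*1 - 91 = 68 - 91 = -23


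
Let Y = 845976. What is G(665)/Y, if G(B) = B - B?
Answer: 0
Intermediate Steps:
G(B) = 0
G(665)/Y = 0/845976 = 0*(1/845976) = 0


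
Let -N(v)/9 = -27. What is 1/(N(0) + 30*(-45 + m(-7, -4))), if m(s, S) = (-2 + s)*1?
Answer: -1/1377 ≈ -0.00072622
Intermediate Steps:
N(v) = 243 (N(v) = -9*(-27) = 243)
m(s, S) = -2 + s
1/(N(0) + 30*(-45 + m(-7, -4))) = 1/(243 + 30*(-45 + (-2 - 7))) = 1/(243 + 30*(-45 - 9)) = 1/(243 + 30*(-54)) = 1/(243 - 1620) = 1/(-1377) = -1/1377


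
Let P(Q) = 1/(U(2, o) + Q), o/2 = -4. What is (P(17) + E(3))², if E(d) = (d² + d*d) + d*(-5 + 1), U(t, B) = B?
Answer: 3025/81 ≈ 37.346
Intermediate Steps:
o = -8 (o = 2*(-4) = -8)
E(d) = -4*d + 2*d² (E(d) = (d² + d²) + d*(-4) = 2*d² - 4*d = -4*d + 2*d²)
P(Q) = 1/(-8 + Q)
(P(17) + E(3))² = (1/(-8 + 17) + 2*3*(-2 + 3))² = (1/9 + 2*3*1)² = (⅑ + 6)² = (55/9)² = 3025/81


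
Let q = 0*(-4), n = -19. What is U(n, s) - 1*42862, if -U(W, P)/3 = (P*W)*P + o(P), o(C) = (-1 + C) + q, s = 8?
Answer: -39235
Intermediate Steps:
q = 0
o(C) = -1 + C (o(C) = (-1 + C) + 0 = -1 + C)
U(W, P) = 3 - 3*P - 3*W*P² (U(W, P) = -3*((P*W)*P + (-1 + P)) = -3*(W*P² + (-1 + P)) = -3*(-1 + P + W*P²) = 3 - 3*P - 3*W*P²)
U(n, s) - 1*42862 = (3 - 3*8 - 3*(-19)*8²) - 1*42862 = (3 - 24 - 3*(-19)*64) - 42862 = (3 - 24 + 3648) - 42862 = 3627 - 42862 = -39235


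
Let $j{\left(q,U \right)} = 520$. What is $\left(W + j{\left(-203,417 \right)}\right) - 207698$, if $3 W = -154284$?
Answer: $-258606$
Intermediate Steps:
$W = -51428$ ($W = \frac{1}{3} \left(-154284\right) = -51428$)
$\left(W + j{\left(-203,417 \right)}\right) - 207698 = \left(-51428 + 520\right) - 207698 = -50908 - 207698 = -258606$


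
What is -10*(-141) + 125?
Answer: 1535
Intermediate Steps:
-10*(-141) + 125 = 1410 + 125 = 1535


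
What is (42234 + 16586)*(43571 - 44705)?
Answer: -66701880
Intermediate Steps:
(42234 + 16586)*(43571 - 44705) = 58820*(-1134) = -66701880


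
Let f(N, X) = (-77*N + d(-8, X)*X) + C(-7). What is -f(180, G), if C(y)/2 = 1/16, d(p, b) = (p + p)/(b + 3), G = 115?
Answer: 6549221/472 ≈ 13875.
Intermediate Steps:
d(p, b) = 2*p/(3 + b) (d(p, b) = (2*p)/(3 + b) = 2*p/(3 + b))
C(y) = 1/8 (C(y) = 2/16 = 2*(1/16) = 1/8)
f(N, X) = 1/8 - 77*N - 16*X/(3 + X) (f(N, X) = (-77*N + (2*(-8)/(3 + X))*X) + 1/8 = (-77*N + (-16/(3 + X))*X) + 1/8 = (-77*N - 16*X/(3 + X)) + 1/8 = 1/8 - 77*N - 16*X/(3 + X))
-f(180, G) = -(-128*115 + (1 - 616*180)*(3 + 115))/(8*(3 + 115)) = -(-14720 + (1 - 110880)*118)/(8*118) = -(-14720 - 110879*118)/(8*118) = -(-14720 - 13083722)/(8*118) = -(-13098442)/(8*118) = -1*(-6549221/472) = 6549221/472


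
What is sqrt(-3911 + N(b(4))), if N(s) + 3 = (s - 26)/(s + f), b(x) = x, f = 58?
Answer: I*sqrt(3761695)/31 ≈ 62.565*I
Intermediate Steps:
N(s) = -3 + (-26 + s)/(58 + s) (N(s) = -3 + (s - 26)/(s + 58) = -3 + (-26 + s)/(58 + s))
sqrt(-3911 + N(b(4))) = sqrt(-3911 + 2*(-100 - 1*4)/(58 + 4)) = sqrt(-3911 + 2*(-100 - 4)/62) = sqrt(-3911 + 2*(1/62)*(-104)) = sqrt(-3911 - 104/31) = sqrt(-121345/31) = I*sqrt(3761695)/31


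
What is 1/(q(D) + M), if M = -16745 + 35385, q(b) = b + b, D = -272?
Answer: 1/18096 ≈ 5.5261e-5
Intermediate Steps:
q(b) = 2*b
M = 18640
1/(q(D) + M) = 1/(2*(-272) + 18640) = 1/(-544 + 18640) = 1/18096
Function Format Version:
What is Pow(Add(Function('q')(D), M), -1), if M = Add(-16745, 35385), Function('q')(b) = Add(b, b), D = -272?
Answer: Rational(1, 18096) ≈ 5.5261e-5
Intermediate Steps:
Function('q')(b) = Mul(2, b)
M = 18640
Pow(Add(Function('q')(D), M), -1) = Pow(Add(Mul(2, -272), 18640), -1) = Pow(Add(-544, 18640), -1) = Pow(18096, -1) = Rational(1, 18096)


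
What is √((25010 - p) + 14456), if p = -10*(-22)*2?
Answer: √39026 ≈ 197.55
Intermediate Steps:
p = 440 (p = 220*2 = 440)
√((25010 - p) + 14456) = √((25010 - 1*440) + 14456) = √((25010 - 440) + 14456) = √(24570 + 14456) = √39026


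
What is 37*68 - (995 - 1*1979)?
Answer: 3500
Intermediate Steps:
37*68 - (995 - 1*1979) = 2516 - (995 - 1979) = 2516 - 1*(-984) = 2516 + 984 = 3500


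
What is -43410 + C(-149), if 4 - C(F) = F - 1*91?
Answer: -43166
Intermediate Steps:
C(F) = 95 - F (C(F) = 4 - (F - 1*91) = 4 - (F - 91) = 4 - (-91 + F) = 4 + (91 - F) = 95 - F)
-43410 + C(-149) = -43410 + (95 - 1*(-149)) = -43410 + (95 + 149) = -43410 + 244 = -43166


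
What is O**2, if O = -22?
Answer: 484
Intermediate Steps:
O**2 = (-22)**2 = 484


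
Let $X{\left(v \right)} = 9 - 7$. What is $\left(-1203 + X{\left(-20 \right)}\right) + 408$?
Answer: $-793$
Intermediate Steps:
$X{\left(v \right)} = 2$ ($X{\left(v \right)} = 9 - 7 = 2$)
$\left(-1203 + X{\left(-20 \right)}\right) + 408 = \left(-1203 + 2\right) + 408 = -1201 + 408 = -793$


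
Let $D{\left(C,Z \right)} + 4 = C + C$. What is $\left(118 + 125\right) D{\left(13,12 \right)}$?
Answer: $5346$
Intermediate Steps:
$D{\left(C,Z \right)} = -4 + 2 C$ ($D{\left(C,Z \right)} = -4 + \left(C + C\right) = -4 + 2 C$)
$\left(118 + 125\right) D{\left(13,12 \right)} = \left(118 + 125\right) \left(-4 + 2 \cdot 13\right) = 243 \left(-4 + 26\right) = 243 \cdot 22 = 5346$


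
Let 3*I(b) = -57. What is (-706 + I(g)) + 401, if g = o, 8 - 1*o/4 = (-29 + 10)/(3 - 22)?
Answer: -324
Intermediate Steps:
o = 28 (o = 32 - 4*(-29 + 10)/(3 - 22) = 32 - (-76)/(-19) = 32 - (-76)*(-1)/19 = 32 - 4*1 = 32 - 4 = 28)
g = 28
I(b) = -19 (I(b) = (⅓)*(-57) = -19)
(-706 + I(g)) + 401 = (-706 - 19) + 401 = -725 + 401 = -324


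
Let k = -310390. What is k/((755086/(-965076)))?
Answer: 149774969820/377543 ≈ 3.9671e+5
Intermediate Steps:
k/((755086/(-965076))) = -310390/(755086/(-965076)) = -310390/(755086*(-1/965076)) = -310390/(-377543/482538) = -310390*(-482538/377543) = 149774969820/377543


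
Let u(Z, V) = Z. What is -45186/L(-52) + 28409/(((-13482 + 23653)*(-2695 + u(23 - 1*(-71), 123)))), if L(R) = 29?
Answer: -1195386106267/767188359 ≈ -1558.1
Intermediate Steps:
-45186/L(-52) + 28409/(((-13482 + 23653)*(-2695 + u(23 - 1*(-71), 123)))) = -45186/29 + 28409/(((-13482 + 23653)*(-2695 + (23 - 1*(-71))))) = -45186*1/29 + 28409/((10171*(-2695 + (23 + 71)))) = -45186/29 + 28409/((10171*(-2695 + 94))) = -45186/29 + 28409/((10171*(-2601))) = -45186/29 + 28409/(-26454771) = -45186/29 + 28409*(-1/26454771) = -45186/29 - 28409/26454771 = -1195386106267/767188359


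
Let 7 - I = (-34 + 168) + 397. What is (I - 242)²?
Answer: 586756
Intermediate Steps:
I = -524 (I = 7 - ((-34 + 168) + 397) = 7 - (134 + 397) = 7 - 1*531 = 7 - 531 = -524)
(I - 242)² = (-524 - 242)² = (-766)² = 586756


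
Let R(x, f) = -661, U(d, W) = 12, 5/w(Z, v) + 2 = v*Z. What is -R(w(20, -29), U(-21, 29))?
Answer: 661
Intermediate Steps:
w(Z, v) = 5/(-2 + Z*v) (w(Z, v) = 5/(-2 + v*Z) = 5/(-2 + Z*v))
-R(w(20, -29), U(-21, 29)) = -1*(-661) = 661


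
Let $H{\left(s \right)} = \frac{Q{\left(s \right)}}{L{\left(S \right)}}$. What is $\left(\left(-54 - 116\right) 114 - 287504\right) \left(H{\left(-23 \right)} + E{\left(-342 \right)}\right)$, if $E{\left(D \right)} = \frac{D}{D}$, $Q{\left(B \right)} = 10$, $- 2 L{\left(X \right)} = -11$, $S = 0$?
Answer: $- \frac{9513404}{11} \approx -8.6486 \cdot 10^{5}$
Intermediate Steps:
$L{\left(X \right)} = \frac{11}{2}$ ($L{\left(X \right)} = \left(- \frac{1}{2}\right) \left(-11\right) = \frac{11}{2}$)
$H{\left(s \right)} = \frac{20}{11}$ ($H{\left(s \right)} = \frac{10}{\frac{11}{2}} = 10 \cdot \frac{2}{11} = \frac{20}{11}$)
$E{\left(D \right)} = 1$
$\left(\left(-54 - 116\right) 114 - 287504\right) \left(H{\left(-23 \right)} + E{\left(-342 \right)}\right) = \left(\left(-54 - 116\right) 114 - 287504\right) \left(\frac{20}{11} + 1\right) = \left(\left(-170\right) 114 - 287504\right) \frac{31}{11} = \left(-19380 - 287504\right) \frac{31}{11} = \left(-306884\right) \frac{31}{11} = - \frac{9513404}{11}$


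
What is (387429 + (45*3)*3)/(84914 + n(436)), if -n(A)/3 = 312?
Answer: 193917/41989 ≈ 4.6183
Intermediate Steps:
n(A) = -936 (n(A) = -3*312 = -936)
(387429 + (45*3)*3)/(84914 + n(436)) = (387429 + (45*3)*3)/(84914 - 936) = (387429 + 135*3)/83978 = (387429 + 405)*(1/83978) = 387834*(1/83978) = 193917/41989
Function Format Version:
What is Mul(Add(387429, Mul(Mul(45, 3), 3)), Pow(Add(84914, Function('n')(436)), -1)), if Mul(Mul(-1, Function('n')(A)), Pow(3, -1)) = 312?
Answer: Rational(193917, 41989) ≈ 4.6183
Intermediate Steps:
Function('n')(A) = -936 (Function('n')(A) = Mul(-3, 312) = -936)
Mul(Add(387429, Mul(Mul(45, 3), 3)), Pow(Add(84914, Function('n')(436)), -1)) = Mul(Add(387429, Mul(Mul(45, 3), 3)), Pow(Add(84914, -936), -1)) = Mul(Add(387429, Mul(135, 3)), Pow(83978, -1)) = Mul(Add(387429, 405), Rational(1, 83978)) = Mul(387834, Rational(1, 83978)) = Rational(193917, 41989)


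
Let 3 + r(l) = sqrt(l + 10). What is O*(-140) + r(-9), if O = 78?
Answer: -10922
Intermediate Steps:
r(l) = -3 + sqrt(10 + l) (r(l) = -3 + sqrt(l + 10) = -3 + sqrt(10 + l))
O*(-140) + r(-9) = 78*(-140) + (-3 + sqrt(10 - 9)) = -10920 + (-3 + sqrt(1)) = -10920 + (-3 + 1) = -10920 - 2 = -10922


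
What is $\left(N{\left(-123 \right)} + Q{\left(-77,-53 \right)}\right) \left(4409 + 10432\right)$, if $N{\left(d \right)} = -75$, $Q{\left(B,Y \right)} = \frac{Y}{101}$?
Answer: $- \frac{113207148}{101} \approx -1.1209 \cdot 10^{6}$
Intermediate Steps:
$Q{\left(B,Y \right)} = \frac{Y}{101}$ ($Q{\left(B,Y \right)} = Y \frac{1}{101} = \frac{Y}{101}$)
$\left(N{\left(-123 \right)} + Q{\left(-77,-53 \right)}\right) \left(4409 + 10432\right) = \left(-75 + \frac{1}{101} \left(-53\right)\right) \left(4409 + 10432\right) = \left(-75 - \frac{53}{101}\right) 14841 = \left(- \frac{7628}{101}\right) 14841 = - \frac{113207148}{101}$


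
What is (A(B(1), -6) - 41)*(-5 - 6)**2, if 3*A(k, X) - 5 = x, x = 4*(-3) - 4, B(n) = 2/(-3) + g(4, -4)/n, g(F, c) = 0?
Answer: -16214/3 ≈ -5404.7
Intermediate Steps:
B(n) = -2/3 (B(n) = 2/(-3) + 0/n = 2*(-1/3) + 0 = -2/3 + 0 = -2/3)
x = -16 (x = -12 - 4 = -16)
A(k, X) = -11/3 (A(k, X) = 5/3 + (1/3)*(-16) = 5/3 - 16/3 = -11/3)
(A(B(1), -6) - 41)*(-5 - 6)**2 = (-11/3 - 41)*(-5 - 6)**2 = -134/3*(-11)**2 = -134/3*121 = -16214/3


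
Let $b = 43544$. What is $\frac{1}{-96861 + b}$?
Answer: $- \frac{1}{53317} \approx -1.8756 \cdot 10^{-5}$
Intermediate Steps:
$\frac{1}{-96861 + b} = \frac{1}{-96861 + 43544} = \frac{1}{-53317} = - \frac{1}{53317}$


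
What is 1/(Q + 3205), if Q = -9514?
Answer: -1/6309 ≈ -0.00015850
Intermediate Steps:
1/(Q + 3205) = 1/(-9514 + 3205) = 1/(-6309) = -1/6309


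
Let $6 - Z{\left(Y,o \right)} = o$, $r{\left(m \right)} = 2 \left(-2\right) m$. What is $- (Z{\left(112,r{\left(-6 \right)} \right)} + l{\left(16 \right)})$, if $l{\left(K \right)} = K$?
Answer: $2$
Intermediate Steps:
$r{\left(m \right)} = - 4 m$
$Z{\left(Y,o \right)} = 6 - o$
$- (Z{\left(112,r{\left(-6 \right)} \right)} + l{\left(16 \right)}) = - (\left(6 - \left(-4\right) \left(-6\right)\right) + 16) = - (\left(6 - 24\right) + 16) = - (-18 + 16) = \left(-1\right) \left(-2\right) = 2$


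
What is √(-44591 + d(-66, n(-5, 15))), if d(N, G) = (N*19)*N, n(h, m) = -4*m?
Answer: √38173 ≈ 195.38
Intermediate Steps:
d(N, G) = 19*N² (d(N, G) = (19*N)*N = 19*N²)
√(-44591 + d(-66, n(-5, 15))) = √(-44591 + 19*(-66)²) = √(-44591 + 19*4356) = √(-44591 + 82764) = √38173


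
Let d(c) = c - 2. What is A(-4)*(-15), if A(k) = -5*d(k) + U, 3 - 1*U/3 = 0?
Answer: -585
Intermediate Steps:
d(c) = -2 + c
U = 9 (U = 9 - 3*0 = 9 + 0 = 9)
A(k) = 19 - 5*k (A(k) = -5*(-2 + k) + 9 = (10 - 5*k) + 9 = 19 - 5*k)
A(-4)*(-15) = (19 - 5*(-4))*(-15) = (19 + 20)*(-15) = 39*(-15) = -585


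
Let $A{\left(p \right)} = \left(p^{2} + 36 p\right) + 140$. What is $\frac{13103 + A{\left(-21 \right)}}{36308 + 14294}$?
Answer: $\frac{6464}{25301} \approx 0.25548$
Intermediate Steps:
$A{\left(p \right)} = 140 + p^{2} + 36 p$
$\frac{13103 + A{\left(-21 \right)}}{36308 + 14294} = \frac{13103 + \left(140 + \left(-21\right)^{2} + 36 \left(-21\right)\right)}{36308 + 14294} = \frac{13103 + \left(140 + 441 - 756\right)}{50602} = \left(13103 - 175\right) \frac{1}{50602} = 12928 \cdot \frac{1}{50602} = \frac{6464}{25301}$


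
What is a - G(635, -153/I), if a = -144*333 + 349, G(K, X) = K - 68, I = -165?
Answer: -48170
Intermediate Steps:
G(K, X) = -68 + K
a = -47603 (a = -47952 + 349 = -47603)
a - G(635, -153/I) = -47603 - (-68 + 635) = -47603 - 1*567 = -47603 - 567 = -48170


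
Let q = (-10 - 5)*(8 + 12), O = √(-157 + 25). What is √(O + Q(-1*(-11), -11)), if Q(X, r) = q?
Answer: √(-300 + 2*I*√33) ≈ 0.3316 + 17.324*I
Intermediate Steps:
O = 2*I*√33 (O = √(-132) = 2*I*√33 ≈ 11.489*I)
q = -300 (q = -15*20 = -300)
Q(X, r) = -300
√(O + Q(-1*(-11), -11)) = √(2*I*√33 - 300) = √(-300 + 2*I*√33)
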